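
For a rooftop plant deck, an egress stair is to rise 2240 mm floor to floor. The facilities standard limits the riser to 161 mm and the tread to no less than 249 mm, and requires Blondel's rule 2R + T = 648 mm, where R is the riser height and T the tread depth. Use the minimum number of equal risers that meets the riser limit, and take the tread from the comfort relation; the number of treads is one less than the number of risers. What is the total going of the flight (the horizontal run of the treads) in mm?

2240 / 161 = 13.913 → round up to 14 risers.
R = 2240 ÷ 14 = 160 mm.
From 2R + T = 648: T = 648 − 320 = 328 mm.
Going = (14 − 1) × 328 = 4264 mm.

4264 mm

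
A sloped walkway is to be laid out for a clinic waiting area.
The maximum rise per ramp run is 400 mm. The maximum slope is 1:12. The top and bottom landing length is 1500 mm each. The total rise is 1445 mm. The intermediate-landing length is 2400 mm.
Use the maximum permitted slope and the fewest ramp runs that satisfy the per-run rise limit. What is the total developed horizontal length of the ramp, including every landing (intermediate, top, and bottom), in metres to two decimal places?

27.54 m

1445 / 400 = 3.61, so 4 ramp runs are needed. That means 3 intermediate landings.
Ramp run (horizontal) at 1:12: 1445 × 12 = 17340 mm.
3 intermediate landings contribute 3 × 2400 = 7200 mm.
Top and bottom landings: 2 × 1500 = 3000 mm.
Total = 17340 + 7200 + 3000 = 27540 mm.
= 27.54 m.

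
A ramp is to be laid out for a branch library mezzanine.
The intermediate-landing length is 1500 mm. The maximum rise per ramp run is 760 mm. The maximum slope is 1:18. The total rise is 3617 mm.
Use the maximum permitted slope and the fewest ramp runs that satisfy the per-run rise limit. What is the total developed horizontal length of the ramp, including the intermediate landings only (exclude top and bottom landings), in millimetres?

At most 760 each: 3617/760 = 4.76, giving 5 ramp runs. That means 4 intermediate landings.
Ramp run (horizontal) at 1:18: 3617 × 18 = 65106 mm.
4 intermediate landings contribute 4 × 1500 = 6000 mm.
Developed length = 65106 + 6000 = 71106 mm.

71106 mm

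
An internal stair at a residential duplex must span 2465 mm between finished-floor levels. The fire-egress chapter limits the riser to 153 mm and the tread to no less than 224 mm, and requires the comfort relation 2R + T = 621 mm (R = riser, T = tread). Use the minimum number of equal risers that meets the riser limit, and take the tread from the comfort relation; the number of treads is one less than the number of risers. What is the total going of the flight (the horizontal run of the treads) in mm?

5296 mm

At most 153 each: 2465/153 = 16.11, giving 17 risers.
Each riser is 2465/17 = 145 mm (≤ 153 mm).
From 2R + T = 621: T = 621 − 290 = 331 mm.
Going = (17 − 1) × 331 = 5296 mm.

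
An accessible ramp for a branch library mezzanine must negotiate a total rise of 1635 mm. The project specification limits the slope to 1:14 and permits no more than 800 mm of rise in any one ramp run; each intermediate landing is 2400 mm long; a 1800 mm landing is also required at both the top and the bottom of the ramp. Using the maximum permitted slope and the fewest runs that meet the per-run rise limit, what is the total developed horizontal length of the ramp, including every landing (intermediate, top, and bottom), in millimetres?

⌈1635/800⌉ = 3 ramp runs. That means 2 intermediate landings.
Ramp run (horizontal) at 1:14: 1635 × 14 = 22890 mm.
Intermediate landings: 2 × 2400 = 4800 mm.
Top and bottom landings: 2 × 1800 = 3600 mm.
Total = 22890 + 4800 + 3600 = 31290 mm.

31290 mm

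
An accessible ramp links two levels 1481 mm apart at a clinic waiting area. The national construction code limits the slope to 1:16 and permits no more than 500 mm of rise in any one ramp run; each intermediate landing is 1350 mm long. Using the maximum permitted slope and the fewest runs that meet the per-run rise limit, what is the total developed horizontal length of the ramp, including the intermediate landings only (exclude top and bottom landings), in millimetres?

26396 mm

At most 500 each: 1481/500 = 2.96, giving 3 ramp runs. That means 2 intermediate landings.
Ramp run (horizontal) at 1:16: 1481 × 16 = 23696 mm.
Intermediate landings: 2 × 1350 = 2700 mm.
Developed length = 23696 + 2700 = 26396 mm.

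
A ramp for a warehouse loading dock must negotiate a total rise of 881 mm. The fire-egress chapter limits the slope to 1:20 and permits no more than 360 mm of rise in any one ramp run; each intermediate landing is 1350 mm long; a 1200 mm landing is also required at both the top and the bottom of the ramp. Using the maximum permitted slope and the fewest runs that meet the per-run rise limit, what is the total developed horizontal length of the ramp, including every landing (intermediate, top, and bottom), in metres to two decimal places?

881 / 360 = 2.447 → round up to 3 ramp runs. That means 2 intermediate landings.
Horizontal run for 881 mm of rise at 1:20 is 881 × 20 = 17620 mm.
2 intermediate landings contribute 2 × 1350 = 2700 mm.
Top and bottom landings: 2 × 1200 = 2400 mm.
Total = 17620 + 2700 + 2400 = 22720 mm.
= 22.72 m.

22.72 m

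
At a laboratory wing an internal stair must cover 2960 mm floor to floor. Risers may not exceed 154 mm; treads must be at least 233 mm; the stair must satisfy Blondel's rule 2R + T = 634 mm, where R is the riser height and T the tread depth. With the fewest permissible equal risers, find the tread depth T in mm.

2960 / 154 = 19.22, so 20 risers are needed.
Each riser is 2960/20 = 148 mm (≤ 154 mm).
T = 634 − 2·148 = 338 mm, which satisfies the 233 mm minimum.

338 mm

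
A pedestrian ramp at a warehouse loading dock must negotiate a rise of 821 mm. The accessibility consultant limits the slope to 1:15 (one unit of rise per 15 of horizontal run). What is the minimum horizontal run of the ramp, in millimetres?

Run = rise × 15 = 821 × 15 = 12315 mm.

12315 mm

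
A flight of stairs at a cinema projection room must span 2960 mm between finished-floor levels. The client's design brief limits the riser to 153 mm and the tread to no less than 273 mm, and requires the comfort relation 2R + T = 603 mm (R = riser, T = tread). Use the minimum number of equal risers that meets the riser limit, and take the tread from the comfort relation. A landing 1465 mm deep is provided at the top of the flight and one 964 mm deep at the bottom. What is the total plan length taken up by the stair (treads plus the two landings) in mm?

2960 / 153 = 19.346 → round up to 20 risers.
R = 2960 ÷ 20 = 148 mm.
T = 603 − 2·148 = 307 mm, which satisfies the 273 mm minimum.
20 risers give 19 treads; going = 19 × 307 = 5833 mm.
Enclosure = 5833 + 1465 + 964 = 8262 mm.

8262 mm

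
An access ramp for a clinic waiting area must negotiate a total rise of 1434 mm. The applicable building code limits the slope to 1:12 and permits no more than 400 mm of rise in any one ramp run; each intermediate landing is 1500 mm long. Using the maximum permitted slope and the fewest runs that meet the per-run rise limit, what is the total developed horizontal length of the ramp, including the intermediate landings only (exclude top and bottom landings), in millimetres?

⌈1434/400⌉ = 4 ramp runs. That means 3 intermediate landings.
Ramp run (horizontal) at 1:12: 1434 × 12 = 17208 mm.
3 intermediate landings contribute 3 × 1500 = 4500 mm.
Developed length = 17208 + 4500 = 21708 mm.

21708 mm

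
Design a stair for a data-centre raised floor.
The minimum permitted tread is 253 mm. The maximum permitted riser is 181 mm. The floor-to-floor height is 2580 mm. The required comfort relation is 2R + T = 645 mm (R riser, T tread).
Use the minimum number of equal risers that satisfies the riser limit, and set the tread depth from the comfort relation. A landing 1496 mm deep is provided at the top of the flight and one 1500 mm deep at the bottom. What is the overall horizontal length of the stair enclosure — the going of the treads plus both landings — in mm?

7210 mm

⌈2580/181⌉ = 15 risers.
Riser R = 2580 / 15 = 172 mm, within the 181 mm limit.
T = 645 − 2·172 = 301 mm, which satisfies the 253 mm minimum.
Going = (15 − 1) × 301 = 4214 mm.
Enclosure = 4214 + 1496 + 1500 = 7210 mm.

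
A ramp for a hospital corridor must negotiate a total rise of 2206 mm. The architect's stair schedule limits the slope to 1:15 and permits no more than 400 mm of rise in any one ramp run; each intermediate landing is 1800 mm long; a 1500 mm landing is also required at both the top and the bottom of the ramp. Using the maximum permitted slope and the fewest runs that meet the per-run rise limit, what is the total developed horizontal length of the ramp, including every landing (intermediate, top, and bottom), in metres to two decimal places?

45.09 m

2206 / 400 = 5.515 → round up to 6 ramp runs. That means 5 intermediate landings.
Horizontal run for 2206 mm of rise at 1:15 is 2206 × 15 = 33090 mm.
Intermediate landings: 5 × 1800 = 9000 mm.
Top and bottom landings: 2 × 1500 = 3000 mm.
Total = 33090 + 9000 + 3000 = 45090 mm.
= 45.09 m.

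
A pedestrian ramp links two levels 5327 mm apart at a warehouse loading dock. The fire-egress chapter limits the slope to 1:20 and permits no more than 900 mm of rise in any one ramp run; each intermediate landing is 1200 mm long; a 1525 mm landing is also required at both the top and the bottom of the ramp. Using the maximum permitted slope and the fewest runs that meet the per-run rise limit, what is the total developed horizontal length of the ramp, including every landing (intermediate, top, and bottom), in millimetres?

115590 mm

5327 / 900 = 5.92, so 6 ramp runs are needed. That means 5 intermediate landings.
Ramp run (horizontal) at 1:20: 5327 × 20 = 106540 mm.
5 intermediate landings contribute 5 × 1200 = 6000 mm.
Top and bottom landings: 2 × 1525 = 3050 mm.
Total = 106540 + 6000 + 3050 = 115590 mm.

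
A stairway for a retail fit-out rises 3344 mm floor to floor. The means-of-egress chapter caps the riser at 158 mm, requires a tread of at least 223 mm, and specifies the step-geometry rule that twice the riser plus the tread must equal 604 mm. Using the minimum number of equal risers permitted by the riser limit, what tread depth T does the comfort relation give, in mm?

300 mm

At most 158 each: 3344/158 = 21.16, giving 22 risers.
Each riser is 3344/22 = 152 mm (≤ 158 mm).
Tread T = 604 − 2 × 152 = 300 mm (≥ 223 mm).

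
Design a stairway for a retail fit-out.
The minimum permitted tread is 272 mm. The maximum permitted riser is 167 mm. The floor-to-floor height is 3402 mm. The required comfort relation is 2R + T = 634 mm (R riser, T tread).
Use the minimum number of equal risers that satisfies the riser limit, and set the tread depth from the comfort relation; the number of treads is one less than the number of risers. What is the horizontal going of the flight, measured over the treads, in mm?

3402 / 167 = 20.371 → round up to 21 risers.
Each riser is 3402/21 = 162 mm (≤ 167 mm).
T = 634 − 2·162 = 310 mm, which satisfies the 272 mm minimum.
Treads = 21 − 1 = 20; going = 20 × 310 = 6200 mm.

6200 mm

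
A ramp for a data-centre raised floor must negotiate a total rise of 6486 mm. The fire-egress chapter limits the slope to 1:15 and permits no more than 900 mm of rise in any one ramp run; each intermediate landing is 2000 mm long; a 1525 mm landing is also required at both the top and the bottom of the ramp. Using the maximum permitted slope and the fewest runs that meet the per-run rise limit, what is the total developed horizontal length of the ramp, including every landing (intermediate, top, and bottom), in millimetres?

114340 mm

At most 900 each: 6486/900 = 7.21, giving 8 ramp runs. That means 7 intermediate landings.
Horizontal run for 6486 mm of rise at 1:15 is 6486 × 15 = 97290 mm.
7 intermediate landings contribute 7 × 2000 = 14000 mm.
Top and bottom landings: 2 × 1525 = 3050 mm.
Total = 97290 + 14000 + 3050 = 114340 mm.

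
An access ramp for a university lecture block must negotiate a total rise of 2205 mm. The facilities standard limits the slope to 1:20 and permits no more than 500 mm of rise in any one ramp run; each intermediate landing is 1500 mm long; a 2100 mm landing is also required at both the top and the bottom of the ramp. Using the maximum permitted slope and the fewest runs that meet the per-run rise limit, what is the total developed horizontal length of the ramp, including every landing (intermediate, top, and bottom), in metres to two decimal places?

54.30 m

At most 500 each: 2205/500 = 4.41, giving 5 ramp runs. That means 4 intermediate landings.
Ramp run (horizontal) at 1:20: 2205 × 20 = 44100 mm.
Intermediate landings: 4 × 1500 = 6000 mm.
Top and bottom landings: 2 × 2100 = 4200 mm.
Total = 44100 + 6000 + 4200 = 54300 mm.
= 54.30 m.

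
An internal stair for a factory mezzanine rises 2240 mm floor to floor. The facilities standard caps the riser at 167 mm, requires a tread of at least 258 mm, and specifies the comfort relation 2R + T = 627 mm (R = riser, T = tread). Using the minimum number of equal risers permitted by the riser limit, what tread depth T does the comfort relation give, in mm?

At most 167 each: 2240/167 = 13.41, giving 14 risers.
R = 2240 ÷ 14 = 160 mm.
From 2R + T = 627: T = 627 − 320 = 307 mm.

307 mm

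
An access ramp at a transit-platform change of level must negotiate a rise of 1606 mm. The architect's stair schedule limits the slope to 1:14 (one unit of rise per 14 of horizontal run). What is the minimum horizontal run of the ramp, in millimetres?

At 1:14 the run is 14 × 1606 = 22484 mm.

22484 mm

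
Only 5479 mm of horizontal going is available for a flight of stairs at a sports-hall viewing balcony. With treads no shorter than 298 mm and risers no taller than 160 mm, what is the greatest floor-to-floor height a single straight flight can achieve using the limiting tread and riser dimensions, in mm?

5479 / 298 = 18.39, so 18 treads fit.
Risers = treads + 1 = 19.
Maximum height = 19 × 160 = 3040 mm.

3040 mm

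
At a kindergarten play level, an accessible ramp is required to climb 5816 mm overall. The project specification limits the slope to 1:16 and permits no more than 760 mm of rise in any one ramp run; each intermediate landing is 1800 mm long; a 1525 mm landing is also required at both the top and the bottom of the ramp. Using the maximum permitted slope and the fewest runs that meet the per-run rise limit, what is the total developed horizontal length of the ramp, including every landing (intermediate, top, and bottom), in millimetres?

5816 / 760 = 7.653 → round up to 8 ramp runs. That means 7 intermediate landings.
Horizontal run for 5816 mm of rise at 1:16 is 5816 × 16 = 93056 mm.
7 intermediate landings contribute 7 × 1800 = 12600 mm.
Top and bottom landings: 2 × 1525 = 3050 mm.
Total = 93056 + 12600 + 3050 = 108706 mm.

108706 mm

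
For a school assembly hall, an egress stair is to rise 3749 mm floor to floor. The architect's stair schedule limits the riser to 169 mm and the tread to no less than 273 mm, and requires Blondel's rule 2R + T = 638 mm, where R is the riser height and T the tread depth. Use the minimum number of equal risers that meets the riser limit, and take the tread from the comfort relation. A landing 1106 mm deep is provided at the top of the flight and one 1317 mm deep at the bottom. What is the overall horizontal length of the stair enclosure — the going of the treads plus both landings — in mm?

9287 mm

⌈3749/169⌉ = 23 risers.
Each riser is 3749/23 = 163 mm (≤ 169 mm).
T = 638 − 2·163 = 312 mm, which satisfies the 273 mm minimum.
Treads = 23 − 1 = 22; going = 22 × 312 = 6864 mm.
Add landings: 6864 + 1106 + 1317 = 9287 mm.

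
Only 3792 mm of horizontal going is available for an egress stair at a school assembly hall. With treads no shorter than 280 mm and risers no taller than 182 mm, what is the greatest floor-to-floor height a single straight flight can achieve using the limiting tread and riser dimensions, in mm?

2548 mm

3792 / 280 = 13.54, so 13 treads fit.
Risers = treads + 1 = 14.
Maximum height = 14 × 182 = 2548 mm.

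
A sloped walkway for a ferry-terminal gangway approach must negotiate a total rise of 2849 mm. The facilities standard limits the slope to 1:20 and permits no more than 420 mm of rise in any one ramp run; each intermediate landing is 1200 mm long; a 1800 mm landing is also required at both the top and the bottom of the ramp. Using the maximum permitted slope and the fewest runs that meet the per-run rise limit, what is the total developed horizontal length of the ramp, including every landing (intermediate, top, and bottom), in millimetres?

67780 mm

At most 420 each: 2849/420 = 6.78, giving 7 ramp runs. That means 6 intermediate landings.
Horizontal run for 2849 mm of rise at 1:20 is 2849 × 20 = 56980 mm.
6 intermediate landings contribute 6 × 1200 = 7200 mm.
Top and bottom landings: 2 × 1800 = 3600 mm.
Total = 56980 + 7200 + 3600 = 67780 mm.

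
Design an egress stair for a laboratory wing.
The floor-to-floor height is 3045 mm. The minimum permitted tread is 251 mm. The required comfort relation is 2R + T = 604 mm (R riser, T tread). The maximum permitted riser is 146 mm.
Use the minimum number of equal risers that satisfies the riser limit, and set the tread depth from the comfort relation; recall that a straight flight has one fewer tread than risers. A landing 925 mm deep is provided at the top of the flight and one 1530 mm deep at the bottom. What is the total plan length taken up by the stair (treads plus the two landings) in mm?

3045 / 146 = 20.86, so 21 risers are needed.
R = 3045 ÷ 21 = 145 mm.
Tread T = 604 − 2 × 145 = 314 mm (≥ 251 mm).
Treads = 21 − 1 = 20; going = 20 × 314 = 6280 mm.
Add landings: 6280 + 925 + 1530 = 8735 mm.

8735 mm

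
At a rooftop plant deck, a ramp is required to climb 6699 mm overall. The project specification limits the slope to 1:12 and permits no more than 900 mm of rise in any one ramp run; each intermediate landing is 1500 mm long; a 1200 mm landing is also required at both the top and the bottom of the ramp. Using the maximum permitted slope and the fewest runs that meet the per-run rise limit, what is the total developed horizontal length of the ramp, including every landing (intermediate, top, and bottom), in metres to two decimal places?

⌈6699/900⌉ = 8 ramp runs. That means 7 intermediate landings.
Horizontal run for 6699 mm of rise at 1:12 is 6699 × 12 = 80388 mm.
7 intermediate landings contribute 7 × 1500 = 10500 mm.
Top and bottom landings: 2 × 1200 = 2400 mm.
Total = 80388 + 10500 + 2400 = 93288 mm.
= 93.29 m.

93.29 m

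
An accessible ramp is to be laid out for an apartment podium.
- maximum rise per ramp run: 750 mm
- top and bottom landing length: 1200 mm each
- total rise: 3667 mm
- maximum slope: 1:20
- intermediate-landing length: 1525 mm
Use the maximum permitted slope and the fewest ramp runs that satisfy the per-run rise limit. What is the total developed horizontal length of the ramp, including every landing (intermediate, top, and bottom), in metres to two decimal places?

3667 / 750 = 4.89, so 5 ramp runs are needed. That means 4 intermediate landings.
Ramp run (horizontal) at 1:20: 3667 × 20 = 73340 mm.
Intermediate landings: 4 × 1525 = 6100 mm.
Top and bottom landings: 2 × 1200 = 2400 mm.
Total = 73340 + 6100 + 2400 = 81840 mm.
= 81.84 m.

81.84 m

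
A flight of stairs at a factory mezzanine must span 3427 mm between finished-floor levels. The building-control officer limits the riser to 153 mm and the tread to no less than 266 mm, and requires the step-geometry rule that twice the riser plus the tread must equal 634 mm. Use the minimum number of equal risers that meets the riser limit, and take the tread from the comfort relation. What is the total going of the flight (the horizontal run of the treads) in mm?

3427 / 153 = 22.40, so 23 risers are needed.
Riser R = 3427 / 23 = 149 mm, within the 153 mm limit.
Tread T = 634 − 2 × 149 = 336 mm (≥ 266 mm).
Going = (23 − 1) × 336 = 7392 mm.

7392 mm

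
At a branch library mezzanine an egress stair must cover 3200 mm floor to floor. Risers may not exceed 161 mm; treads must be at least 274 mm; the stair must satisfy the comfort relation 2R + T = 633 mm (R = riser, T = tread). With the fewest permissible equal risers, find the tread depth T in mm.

3200 / 161 = 19.876 → round up to 20 risers.
R = 3200 ÷ 20 = 160 mm.
From 2R + T = 633: T = 633 − 320 = 313 mm.

313 mm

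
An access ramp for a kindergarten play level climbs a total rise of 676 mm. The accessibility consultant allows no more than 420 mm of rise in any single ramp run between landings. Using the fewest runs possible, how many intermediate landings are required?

676 / 420 = 1.61, so 2 ramp runs are needed.
2 runs are separated by 1 intermediate landings.

1 intermediate landings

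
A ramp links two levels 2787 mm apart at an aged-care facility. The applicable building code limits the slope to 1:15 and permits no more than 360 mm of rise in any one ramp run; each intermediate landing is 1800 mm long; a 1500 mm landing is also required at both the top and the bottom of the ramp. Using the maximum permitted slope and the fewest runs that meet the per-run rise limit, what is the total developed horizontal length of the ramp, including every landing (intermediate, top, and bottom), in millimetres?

57405 mm

2787 / 360 = 7.74, so 8 ramp runs are needed. That means 7 intermediate landings.
Horizontal run for 2787 mm of rise at 1:15 is 2787 × 15 = 41805 mm.
7 intermediate landings contribute 7 × 1800 = 12600 mm.
Top and bottom landings: 2 × 1500 = 3000 mm.
Total = 41805 + 12600 + 3000 = 57405 mm.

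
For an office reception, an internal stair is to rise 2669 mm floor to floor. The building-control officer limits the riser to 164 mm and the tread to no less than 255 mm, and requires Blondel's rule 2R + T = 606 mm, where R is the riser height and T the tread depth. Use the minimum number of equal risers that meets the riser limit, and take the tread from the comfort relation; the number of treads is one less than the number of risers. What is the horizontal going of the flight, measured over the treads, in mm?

4672 mm

2669 / 164 = 16.274 → round up to 17 risers.
Riser R = 2669 / 17 = 157 mm, within the 164 mm limit.
T = 606 − 2·157 = 292 mm, which satisfies the 255 mm minimum.
Treads = 17 − 1 = 16; going = 16 × 292 = 4672 mm.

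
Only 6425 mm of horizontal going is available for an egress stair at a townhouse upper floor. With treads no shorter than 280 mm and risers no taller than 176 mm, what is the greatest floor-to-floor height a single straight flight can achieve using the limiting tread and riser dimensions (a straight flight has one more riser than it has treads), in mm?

4048 mm

6425 / 280 = 22.95, so 22 treads fit.
Risers = treads + 1 = 23.
Maximum height = 23 × 176 = 4048 mm.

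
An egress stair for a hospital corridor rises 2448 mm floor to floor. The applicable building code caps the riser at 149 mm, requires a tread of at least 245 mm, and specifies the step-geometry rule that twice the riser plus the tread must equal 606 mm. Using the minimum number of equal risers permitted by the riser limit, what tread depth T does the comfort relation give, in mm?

2448 / 149 = 16.43, so 17 risers are needed.
Riser R = 2448 / 17 = 144 mm, within the 149 mm limit.
From 2R + T = 606: T = 606 − 288 = 318 mm.

318 mm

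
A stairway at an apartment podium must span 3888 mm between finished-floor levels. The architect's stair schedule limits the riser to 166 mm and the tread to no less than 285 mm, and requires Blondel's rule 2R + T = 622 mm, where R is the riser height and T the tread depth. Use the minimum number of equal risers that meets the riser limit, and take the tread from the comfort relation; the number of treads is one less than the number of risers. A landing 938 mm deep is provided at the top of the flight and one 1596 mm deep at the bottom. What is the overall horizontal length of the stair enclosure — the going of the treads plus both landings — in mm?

9388 mm

At most 166 each: 3888/166 = 23.42, giving 24 risers.
Riser R = 3888 / 24 = 162 mm, within the 166 mm limit.
Tread T = 622 − 2 × 162 = 298 mm (≥ 285 mm).
24 risers give 23 treads; going = 23 × 298 = 6854 mm.
Enclosure = 6854 + 938 + 1596 = 9388 mm.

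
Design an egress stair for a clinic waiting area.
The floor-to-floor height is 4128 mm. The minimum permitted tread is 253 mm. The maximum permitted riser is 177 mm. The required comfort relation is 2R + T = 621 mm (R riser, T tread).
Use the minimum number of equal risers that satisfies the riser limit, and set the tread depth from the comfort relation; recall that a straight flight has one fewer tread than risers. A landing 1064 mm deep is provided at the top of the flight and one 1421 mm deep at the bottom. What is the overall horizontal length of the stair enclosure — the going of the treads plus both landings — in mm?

At most 177 each: 4128/177 = 23.32, giving 24 risers.
R = 4128 ÷ 24 = 172 mm.
From 2R + T = 621: T = 621 − 344 = 277 mm.
Going = (24 − 1) × 277 = 6371 mm.
Add landings: 6371 + 1064 + 1421 = 8856 mm.

8856 mm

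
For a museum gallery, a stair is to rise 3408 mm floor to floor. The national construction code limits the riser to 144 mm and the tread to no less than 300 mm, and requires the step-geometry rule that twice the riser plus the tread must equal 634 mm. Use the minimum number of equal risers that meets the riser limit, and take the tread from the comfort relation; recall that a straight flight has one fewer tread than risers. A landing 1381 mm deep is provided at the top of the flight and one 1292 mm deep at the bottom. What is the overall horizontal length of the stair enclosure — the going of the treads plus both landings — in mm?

⌈3408/144⌉ = 24 risers.
Each riser is 3408/24 = 142 mm (≤ 144 mm).
Tread T = 634 − 2 × 142 = 350 mm (≥ 300 mm).
24 risers give 23 treads; going = 23 × 350 = 8050 mm.
Enclosure = 8050 + 1381 + 1292 = 10723 mm.

10723 mm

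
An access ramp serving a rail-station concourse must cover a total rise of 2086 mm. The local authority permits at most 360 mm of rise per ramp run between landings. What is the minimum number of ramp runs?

6 runs

⌈2086/360⌉ = 6 ramp runs.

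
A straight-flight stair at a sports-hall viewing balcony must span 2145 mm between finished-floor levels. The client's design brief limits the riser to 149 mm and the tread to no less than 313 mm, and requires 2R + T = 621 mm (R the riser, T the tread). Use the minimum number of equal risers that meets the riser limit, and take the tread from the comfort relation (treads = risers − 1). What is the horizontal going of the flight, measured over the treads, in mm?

⌈2145/149⌉ = 15 risers.
Riser R = 2145 / 15 = 143 mm, within the 149 mm limit.
From 2R + T = 621: T = 621 − 286 = 335 mm.
15 risers give 14 treads; going = 14 × 335 = 4690 mm.

4690 mm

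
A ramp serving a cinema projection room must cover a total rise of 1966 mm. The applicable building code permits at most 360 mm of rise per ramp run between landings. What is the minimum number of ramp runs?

6 runs

1966 / 360 = 5.46, so 6 ramp runs are needed.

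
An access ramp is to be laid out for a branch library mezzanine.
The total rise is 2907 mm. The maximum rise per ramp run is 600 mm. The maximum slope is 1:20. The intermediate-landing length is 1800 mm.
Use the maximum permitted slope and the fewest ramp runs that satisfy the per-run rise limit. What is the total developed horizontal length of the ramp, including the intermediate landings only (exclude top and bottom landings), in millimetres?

⌈2907/600⌉ = 5 ramp runs. That means 4 intermediate landings.
Ramp run (horizontal) at 1:20: 2907 × 20 = 58140 mm.
4 intermediate landings contribute 4 × 1800 = 7200 mm.
Total developed length = 58140 + 7200 = 65340 mm.

65340 mm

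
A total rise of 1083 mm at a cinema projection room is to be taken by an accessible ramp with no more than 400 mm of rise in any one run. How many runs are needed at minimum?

3 runs

At most 400 each: 1083/400 = 2.71, giving 3 ramp runs.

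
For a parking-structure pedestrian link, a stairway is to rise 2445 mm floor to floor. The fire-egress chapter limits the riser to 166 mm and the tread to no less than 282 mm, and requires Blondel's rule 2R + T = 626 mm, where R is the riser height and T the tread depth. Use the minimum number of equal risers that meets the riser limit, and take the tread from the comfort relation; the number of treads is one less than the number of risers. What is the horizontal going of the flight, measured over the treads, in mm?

4200 mm

⌈2445/166⌉ = 15 risers.
R = 2445 ÷ 15 = 163 mm.
Tread T = 626 − 2 × 163 = 300 mm (≥ 282 mm).
Going = (15 − 1) × 300 = 4200 mm.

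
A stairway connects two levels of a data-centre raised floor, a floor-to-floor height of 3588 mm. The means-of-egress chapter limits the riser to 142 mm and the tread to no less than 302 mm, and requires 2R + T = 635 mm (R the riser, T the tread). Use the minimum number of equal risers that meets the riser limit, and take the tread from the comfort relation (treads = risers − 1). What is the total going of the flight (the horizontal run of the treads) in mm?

At most 142 each: 3588/142 = 25.27, giving 26 risers.
R = 3588 ÷ 26 = 138 mm.
Tread T = 635 − 2 × 138 = 359 mm (≥ 302 mm).
Treads = 26 − 1 = 25; going = 25 × 359 = 8975 mm.

8975 mm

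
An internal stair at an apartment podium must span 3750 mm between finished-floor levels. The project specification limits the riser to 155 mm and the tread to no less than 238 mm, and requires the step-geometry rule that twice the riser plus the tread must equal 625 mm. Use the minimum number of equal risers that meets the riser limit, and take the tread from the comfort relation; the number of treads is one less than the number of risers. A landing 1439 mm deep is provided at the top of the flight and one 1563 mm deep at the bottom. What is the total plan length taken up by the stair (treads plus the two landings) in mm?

3750 / 155 = 24.19, so 25 risers are needed.
Riser R = 3750 / 25 = 150 mm, within the 155 mm limit.
From 2R + T = 625: T = 625 − 300 = 325 mm.
Treads = 25 − 1 = 24; going = 24 × 325 = 7800 mm.
Enclosure = 7800 + 1439 + 1563 = 10802 mm.

10802 mm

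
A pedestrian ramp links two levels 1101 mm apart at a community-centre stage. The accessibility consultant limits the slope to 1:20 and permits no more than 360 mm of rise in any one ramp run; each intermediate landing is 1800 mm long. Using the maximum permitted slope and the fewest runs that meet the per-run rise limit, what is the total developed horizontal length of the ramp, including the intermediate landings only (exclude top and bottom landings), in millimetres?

27420 mm

At most 360 each: 1101/360 = 3.06, giving 4 ramp runs. That means 3 intermediate landings.
Ramp run (horizontal) at 1:20: 1101 × 20 = 22020 mm.
3 intermediate landings contribute 3 × 1800 = 5400 mm.
Developed length = 22020 + 5400 = 27420 mm.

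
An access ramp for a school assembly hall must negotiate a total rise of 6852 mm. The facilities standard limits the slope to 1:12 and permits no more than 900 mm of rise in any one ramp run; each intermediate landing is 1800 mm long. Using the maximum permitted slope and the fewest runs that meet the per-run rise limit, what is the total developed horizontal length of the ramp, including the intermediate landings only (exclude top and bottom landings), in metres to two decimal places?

94.82 m

6852 / 900 = 7.613 → round up to 8 ramp runs. That means 7 intermediate landings.
Horizontal run for 6852 mm of rise at 1:12 is 6852 × 12 = 82224 mm.
7 intermediate landings contribute 7 × 1800 = 12600 mm.
Developed length = 82224 + 12600 = 94824 mm.
= 94.82 m.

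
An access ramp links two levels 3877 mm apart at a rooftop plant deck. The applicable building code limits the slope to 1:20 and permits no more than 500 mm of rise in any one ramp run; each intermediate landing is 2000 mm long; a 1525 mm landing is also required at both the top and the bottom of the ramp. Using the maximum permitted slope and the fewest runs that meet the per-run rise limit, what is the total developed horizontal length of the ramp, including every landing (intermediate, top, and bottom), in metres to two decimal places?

At most 500 each: 3877/500 = 7.75, giving 8 ramp runs. That means 7 intermediate landings.
Ramp run (horizontal) at 1:20: 3877 × 20 = 77540 mm.
Intermediate landings: 7 × 2000 = 14000 mm.
Top and bottom landings: 2 × 1525 = 3050 mm.
Total = 77540 + 14000 + 3050 = 94590 mm.
= 94.59 m.

94.59 m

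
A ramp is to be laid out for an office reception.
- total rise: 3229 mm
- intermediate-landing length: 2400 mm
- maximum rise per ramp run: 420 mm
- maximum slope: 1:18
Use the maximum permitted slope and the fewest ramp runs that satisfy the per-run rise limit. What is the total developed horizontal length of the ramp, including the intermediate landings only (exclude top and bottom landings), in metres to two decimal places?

3229 / 420 = 7.688 → round up to 8 ramp runs. That means 7 intermediate landings.
Horizontal run for 3229 mm of rise at 1:18 is 3229 × 18 = 58122 mm.
7 intermediate landings contribute 7 × 2400 = 16800 mm.
Developed length = 58122 + 16800 = 74922 mm.
= 74.92 m.

74.92 m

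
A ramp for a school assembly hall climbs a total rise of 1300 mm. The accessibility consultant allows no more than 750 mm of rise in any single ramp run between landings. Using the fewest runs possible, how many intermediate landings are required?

1300 / 750 = 1.733 → round up to 2 ramp runs.
2 runs are separated by 1 intermediate landings.

1 intermediate landings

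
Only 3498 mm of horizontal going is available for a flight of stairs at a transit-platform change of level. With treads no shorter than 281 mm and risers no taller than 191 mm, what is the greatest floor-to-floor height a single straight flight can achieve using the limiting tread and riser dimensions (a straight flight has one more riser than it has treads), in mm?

2483 mm

3498 / 281 = 12.45, so 12 treads fit.
Risers = treads + 1 = 13.
Maximum height = 13 × 191 = 2483 mm.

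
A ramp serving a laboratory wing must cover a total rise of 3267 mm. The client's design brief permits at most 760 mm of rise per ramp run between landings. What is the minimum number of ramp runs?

3267 / 760 = 4.299 → round up to 5 ramp runs.

5 runs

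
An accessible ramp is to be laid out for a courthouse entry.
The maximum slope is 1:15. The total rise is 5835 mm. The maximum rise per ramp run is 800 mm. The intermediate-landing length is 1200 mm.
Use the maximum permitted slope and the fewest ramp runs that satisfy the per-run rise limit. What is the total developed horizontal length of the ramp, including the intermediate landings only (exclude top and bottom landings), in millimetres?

⌈5835/800⌉ = 8 ramp runs. That means 7 intermediate landings.
Horizontal run for 5835 mm of rise at 1:15 is 5835 × 15 = 87525 mm.
Intermediate landings: 7 × 1200 = 8400 mm.
Total developed length = 87525 + 8400 = 95925 mm.

95925 mm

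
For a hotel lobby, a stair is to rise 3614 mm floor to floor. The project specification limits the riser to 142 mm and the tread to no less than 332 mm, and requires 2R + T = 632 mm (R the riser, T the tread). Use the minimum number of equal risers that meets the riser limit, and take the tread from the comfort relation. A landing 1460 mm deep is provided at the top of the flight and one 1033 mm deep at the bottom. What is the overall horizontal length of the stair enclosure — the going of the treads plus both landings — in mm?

11343 mm

At most 142 each: 3614/142 = 25.45, giving 26 risers.
Riser R = 3614 / 26 = 139 mm, within the 142 mm limit.
T = 632 − 2·139 = 354 mm, which satisfies the 332 mm minimum.
26 risers give 25 treads; going = 25 × 354 = 8850 mm.
Add landings: 8850 + 1460 + 1033 = 11343 mm.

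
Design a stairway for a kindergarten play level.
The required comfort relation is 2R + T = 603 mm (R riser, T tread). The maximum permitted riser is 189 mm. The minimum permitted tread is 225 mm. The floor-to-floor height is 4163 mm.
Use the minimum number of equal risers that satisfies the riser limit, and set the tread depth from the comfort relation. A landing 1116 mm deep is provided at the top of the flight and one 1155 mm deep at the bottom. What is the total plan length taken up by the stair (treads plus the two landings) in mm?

⌈4163/189⌉ = 23 risers.
R = 4163 ÷ 23 = 181 mm.
Tread T = 603 − 2 × 181 = 241 mm (≥ 225 mm).
Going = (23 − 1) × 241 = 5302 mm.
Add landings: 5302 + 1116 + 1155 = 7573 mm.

7573 mm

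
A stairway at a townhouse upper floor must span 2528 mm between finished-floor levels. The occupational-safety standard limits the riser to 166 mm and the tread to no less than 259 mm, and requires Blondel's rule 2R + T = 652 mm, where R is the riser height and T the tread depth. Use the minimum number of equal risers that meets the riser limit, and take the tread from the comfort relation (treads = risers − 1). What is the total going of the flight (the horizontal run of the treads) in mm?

5040 mm

⌈2528/166⌉ = 16 risers.
Riser R = 2528 / 16 = 158 mm, within the 166 mm limit.
T = 652 − 2·158 = 336 mm, which satisfies the 259 mm minimum.
16 risers give 15 treads; going = 15 × 336 = 5040 mm.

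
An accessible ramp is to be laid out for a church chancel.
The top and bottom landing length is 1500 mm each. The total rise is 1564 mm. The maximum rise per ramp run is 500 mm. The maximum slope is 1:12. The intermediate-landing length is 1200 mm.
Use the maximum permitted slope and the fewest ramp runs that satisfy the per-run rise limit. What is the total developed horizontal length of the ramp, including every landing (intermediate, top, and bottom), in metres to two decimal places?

25.37 m

⌈1564/500⌉ = 4 ramp runs. That means 3 intermediate landings.
Ramp run (horizontal) at 1:12: 1564 × 12 = 18768 mm.
3 intermediate landings contribute 3 × 1200 = 3600 mm.
Top and bottom landings: 2 × 1500 = 3000 mm.
Total = 18768 + 3600 + 3000 = 25368 mm.
= 25.37 m.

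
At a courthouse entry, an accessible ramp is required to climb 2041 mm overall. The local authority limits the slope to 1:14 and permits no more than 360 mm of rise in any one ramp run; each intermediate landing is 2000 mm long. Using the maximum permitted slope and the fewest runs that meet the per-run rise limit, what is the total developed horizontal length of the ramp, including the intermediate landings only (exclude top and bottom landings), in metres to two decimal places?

38.57 m

2041 / 360 = 5.669 → round up to 6 ramp runs. That means 5 intermediate landings.
Horizontal run for 2041 mm of rise at 1:14 is 2041 × 14 = 28574 mm.
5 intermediate landings contribute 5 × 2000 = 10000 mm.
Developed length = 28574 + 10000 = 38574 mm.
= 38.57 m.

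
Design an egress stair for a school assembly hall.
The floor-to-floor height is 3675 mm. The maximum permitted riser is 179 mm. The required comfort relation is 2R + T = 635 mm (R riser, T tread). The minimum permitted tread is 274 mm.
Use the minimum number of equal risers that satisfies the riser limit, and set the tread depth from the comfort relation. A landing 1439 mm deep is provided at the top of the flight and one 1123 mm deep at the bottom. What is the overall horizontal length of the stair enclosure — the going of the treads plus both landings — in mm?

8262 mm

At most 179 each: 3675/179 = 20.53, giving 21 risers.
R = 3675 ÷ 21 = 175 mm.
Tread T = 635 − 2 × 175 = 285 mm (≥ 274 mm).
21 risers give 20 treads; going = 20 × 285 = 5700 mm.
Enclosure = 5700 + 1439 + 1123 = 8262 mm.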